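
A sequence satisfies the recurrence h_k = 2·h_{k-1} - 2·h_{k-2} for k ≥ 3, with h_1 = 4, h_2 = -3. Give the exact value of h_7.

Step forward from the initial values:
h_3 = -14; h_4 = -22; h_5 = -16; h_6 = 12; h_7 = 56.

56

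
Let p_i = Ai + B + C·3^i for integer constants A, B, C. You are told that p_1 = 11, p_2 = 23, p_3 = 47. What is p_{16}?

The three given values yield: A + B + 3C = 11; 2A + B + 9C = 23; 3A + B + 27C = 47.
Subtracting the first from the second: A + 6C = 12.
Subtracting the second from the third: A + 18C = 24.
Solving: C = 1, A = 6, then B = 2.
Hence p_{16} = 6·16 + 2 + 1·43046721 = 43046819.

43046819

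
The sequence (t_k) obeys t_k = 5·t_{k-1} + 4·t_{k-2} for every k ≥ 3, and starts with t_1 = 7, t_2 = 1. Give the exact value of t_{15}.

35414269473

t_3 = 33;  t_4 = 169;  t_5 = 977;  …;  t_{12} = 191071849;  t_{13} = 1089408017;  t_{14} = 6211327481;  t_{15} = 35414269473.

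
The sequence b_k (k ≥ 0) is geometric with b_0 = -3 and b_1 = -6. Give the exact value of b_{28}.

Common ratio r = 2.
b_k = (-3)·2^(k-0).
b_{28} = (-3)·2^28 = -805306368.

-805306368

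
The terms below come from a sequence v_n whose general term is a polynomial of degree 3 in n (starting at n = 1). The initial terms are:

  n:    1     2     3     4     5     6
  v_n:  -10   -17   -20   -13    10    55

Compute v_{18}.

4495

1st diffs: -7, -3, 7, 23, 45.
2nd diffs: 4, 10, 16, 22.
3rd diffs: 6, 6, 6 (constant).
So v_n = n^3 - 4n^2 - 2n - 5.
Evaluating at n = 18 gives v_{18} = 4495.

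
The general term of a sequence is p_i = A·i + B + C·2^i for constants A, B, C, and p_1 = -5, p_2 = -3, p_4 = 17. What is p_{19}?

1048531

Plug in i = 1, 2, 4: A + B + 2C = -5; 2A + B + 4C = -3; 4A + B + 16C = 17.
Subtracting the first from the second: A + 2C = 2.
Subtracting the second from the third: 2A + 12C = 20.
Solving: C = 2, A = -2, then B = -7.
Therefore p_{19} = -38 + (-7) + 2·524288 = 1048531.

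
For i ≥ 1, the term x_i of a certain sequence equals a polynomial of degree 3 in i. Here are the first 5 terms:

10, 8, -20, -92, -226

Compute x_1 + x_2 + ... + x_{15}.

-36460

1st diffs: -2, -28, -72, -134.
2nd diffs: -26, -44, -62.
3rd diffs: -18, -18 (constant).
So x_i = -3i^3 + 5i^2 + 4i + 4.
Continuing: …, -440, -752, -1180, -1742, …, x_{15} = -8936.
Summing i = 1..15 (15 terms) gives -36460.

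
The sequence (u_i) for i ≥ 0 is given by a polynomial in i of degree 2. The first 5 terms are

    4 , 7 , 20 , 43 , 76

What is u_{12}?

700

1st diffs: 3, 13, 23, 33.
2nd diffs: 10, 10, 10 (constant).
Newton forward-difference form: u_i = 4 + 3·C(i,1) + 10·C(i,2).
At i = 12: i = 12, so u_{12} = 4 + 36 + 660 = 700.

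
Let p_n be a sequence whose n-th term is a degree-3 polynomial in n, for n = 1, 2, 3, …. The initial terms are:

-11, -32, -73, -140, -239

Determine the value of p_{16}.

1st diffs: -21, -41, -67, -99.
2nd diffs: -20, -26, -32.
3rd diffs: -6, -6 (constant).
Newton forward-difference form: p_n = -11 + (-21)·C(n-1,1) + (-20)·C(n-1,2) + (-6)·C(n-1,3).
At n = 16: n-1 = 15, so p_{16} = -11 - 315 - 2100 - 2730 = -5156.

-5156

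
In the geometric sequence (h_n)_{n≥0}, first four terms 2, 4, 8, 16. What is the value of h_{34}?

Common ratio r = 2.
h_n = 2·2^(n-0).
h_{34} = 2·2^34 = 34359738368.

34359738368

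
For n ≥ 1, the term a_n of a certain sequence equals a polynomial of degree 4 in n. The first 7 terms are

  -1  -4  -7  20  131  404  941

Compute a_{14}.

1st diffs: -3, -3, 27, 111, 273, 537.
2nd diffs: 0, 30, 84, 162, 264.
3rd diffs: 30, 54, 78, 102.
4th diffs: 24, 24, 24 (constant).
Newton forward-difference form: a_n = -1 + (-3)·C(n-1,1) + 30·C(n-1,3) + 24·C(n-1,4).
At n = 14: n-1 = 13, so a_{14} = -1 - 39 + 8580 + 17160 = 25700.

25700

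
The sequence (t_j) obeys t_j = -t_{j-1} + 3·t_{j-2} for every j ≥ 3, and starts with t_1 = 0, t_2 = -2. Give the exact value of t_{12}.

Applying the relation repeatedly:
t_3 = 2;  t_4 = -8;  t_5 = 14;  t_6 = -38;  t_7 = 80;  t_8 = -194;  t_9 = 434;  t_{10} = -1016;  t_{11} = 2318;  t_{12} = -5366.

-5366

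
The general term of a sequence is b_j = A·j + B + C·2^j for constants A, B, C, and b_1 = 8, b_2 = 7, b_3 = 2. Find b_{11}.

-4054

The three given values yield: A + B + 2C = 8; 2A + B + 4C = 7; 3A + B + 8C = 2.
Subtracting the first from the second: A + 2C = -1.
Subtracting the second from the third: A + 4C = -5.
Solving: C = -2, A = 3, then B = 9.
Hence b_{11} = 3·11 + 9 + (-2)·2048 = -4054.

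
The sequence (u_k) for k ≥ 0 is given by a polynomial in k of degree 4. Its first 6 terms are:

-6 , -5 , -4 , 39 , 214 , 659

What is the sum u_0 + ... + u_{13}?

1st diffs: 1, 1, 43, 175, 445.
2nd diffs: 0, 42, 132, 270.
3rd diffs: 42, 90, 138.
4th diffs: 48, 48 (constant).
Newton forward-difference form: u_k = -6 + 1·C(k,1) + 42·C(k,3) + 48·C(k,4).
Continuing: …, 1560, 3151, 5714, 9579, …, u_{13} = 46339.
Summing k = 0..13 (14 terms) gives 138145.

138145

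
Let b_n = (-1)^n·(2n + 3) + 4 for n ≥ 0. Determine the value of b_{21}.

-41

(-1)^21 = -1; 2n + 3 at n=21 is 45; so b_{21} = -41.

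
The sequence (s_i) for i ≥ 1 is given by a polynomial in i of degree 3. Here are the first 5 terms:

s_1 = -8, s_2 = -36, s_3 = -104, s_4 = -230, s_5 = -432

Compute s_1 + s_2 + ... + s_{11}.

1st diffs: -28, -68, -126, -202.
2nd diffs: -40, -58, -76.
3rd diffs: -18, -18 (constant).
Newton forward-difference form: s_i = -8 + (-28)·C(i-1,1) + (-40)·C(i-1,2) + (-18)·C(i-1,3).
Continuing: …, -728, -1136, -1674, -2360, …, s_{11} = -4248.
Summing i = 1..11 (11 terms) gives -14168.

-14168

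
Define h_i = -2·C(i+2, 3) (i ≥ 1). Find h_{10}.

C(12, 3) = 220, so h_{10} = -440.

-440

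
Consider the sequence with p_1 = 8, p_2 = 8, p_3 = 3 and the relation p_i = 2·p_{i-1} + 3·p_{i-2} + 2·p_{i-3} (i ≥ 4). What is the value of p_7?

1199

Iterate the recurrence:
p_4 = 46, p_5 = 117, p_6 = 378, p_7 = 1199.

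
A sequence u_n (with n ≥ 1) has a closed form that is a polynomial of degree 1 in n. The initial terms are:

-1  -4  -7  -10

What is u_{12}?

-34

1st diffs: -3, -3, -3 (constant).
So u_n = -3n + 2.
Evaluating at n = 12 gives u_{12} = -34.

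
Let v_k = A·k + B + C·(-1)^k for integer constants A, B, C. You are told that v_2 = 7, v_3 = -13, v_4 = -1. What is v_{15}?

The three given values yield: 2A + B + C = 7; 3A + B - C = -13; 4A + B + C = -1.
Subtracting the first from the second: A - 2C = -20.
Subtracting the second from the third: A + 2C = 12.
Solving: C = 8, A = -4, then B = 7.
Therefore v_{15} = -60 + 7 + 8·(-1) = -61.

-61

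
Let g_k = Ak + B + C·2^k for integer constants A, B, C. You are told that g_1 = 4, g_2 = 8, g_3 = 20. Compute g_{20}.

Plug in k = 1, 2, 3: A + B + 2C = 4; 2A + B + 4C = 8; 3A + B + 8C = 20.
Subtracting the first from the second: A + 2C = 4.
Subtracting the second from the third: A + 4C = 12.
Solving: C = 4, A = -4, then B = 0.
So g_k = -4·k + 0 + 4·2^k; at k=20 this is 4194224.

4194224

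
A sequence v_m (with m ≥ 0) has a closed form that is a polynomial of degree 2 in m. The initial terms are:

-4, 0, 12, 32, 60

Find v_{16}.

1st diffs: 4, 12, 20, 28.
2nd diffs: 8, 8, 8 (constant).
So v_m = 4m^2 - 4.
Evaluating at m = 16 gives v_{16} = 1020.

1020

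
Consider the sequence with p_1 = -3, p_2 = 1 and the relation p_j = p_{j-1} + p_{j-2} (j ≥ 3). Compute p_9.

-18

p_3 = -2; p_4 = -1; p_5 = -3; p_6 = -4; p_7 = -7; p_8 = -11; p_9 = -18.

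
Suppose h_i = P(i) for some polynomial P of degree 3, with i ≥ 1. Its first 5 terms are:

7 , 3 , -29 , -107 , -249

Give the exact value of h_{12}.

1st diffs: -4, -32, -78, -142.
2nd diffs: -28, -46, -64.
3rd diffs: -18, -18 (constant).
So h_i = -3i^3 + 4i^2 + 5i + 1.
Evaluating at i = 12 gives h_{12} = -4547.

-4547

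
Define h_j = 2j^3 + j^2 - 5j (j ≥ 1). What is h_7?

h_7 = 2·7^3 + 1·7^2 - 5·7 = 700.

700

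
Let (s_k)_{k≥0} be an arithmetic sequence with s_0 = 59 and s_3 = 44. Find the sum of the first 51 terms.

-3366

Common difference d = (44 - 59) / (3 - 0) = -5.
s_k = 59 + (k - 0)·(-5).
s_{50} = -191; S = 51·(59 + (-191))/2 = -3366.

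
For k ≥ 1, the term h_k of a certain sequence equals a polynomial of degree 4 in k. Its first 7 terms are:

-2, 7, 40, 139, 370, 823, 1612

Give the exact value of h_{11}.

11248

1st diffs: 9, 33, 99, 231, 453, 789.
2nd diffs: 24, 66, 132, 222, 336.
3rd diffs: 42, 66, 90, 114.
4th diffs: 24, 24, 24 (constant).
Newton forward-difference form: h_k = -2 + 9·C(k-1,1) + 24·C(k-1,2) + 42·C(k-1,3) + 24·C(k-1,4).
At k = 11: k-1 = 10, so h_{11} = -2 + 90 + 1080 + 5040 + 5040 = 11248.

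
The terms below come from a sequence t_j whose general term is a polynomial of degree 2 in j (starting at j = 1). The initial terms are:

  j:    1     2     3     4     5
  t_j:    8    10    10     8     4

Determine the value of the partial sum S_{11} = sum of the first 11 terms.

-132

1st diffs: 2, 0, -2, -4.
2nd diffs: -2, -2, -2 (constant).
So t_j = -j^2 + 5j + 4.
Continuing: …, -2, -10, -20, -32, …, t_{11} = -62.
Summing j = 1..11 (11 terms) gives -132.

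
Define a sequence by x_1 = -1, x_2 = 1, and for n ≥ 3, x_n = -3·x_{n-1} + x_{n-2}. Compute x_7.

-469

x_3 = -4, x_4 = 13, x_5 = -43, x_6 = 142, x_7 = -469.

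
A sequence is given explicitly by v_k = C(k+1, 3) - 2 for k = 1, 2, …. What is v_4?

C(5, 3) = 10, so v_4 = 8.

8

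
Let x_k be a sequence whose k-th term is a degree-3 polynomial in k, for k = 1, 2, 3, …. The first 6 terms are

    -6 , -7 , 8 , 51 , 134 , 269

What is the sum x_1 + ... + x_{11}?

1st diffs: -1, 15, 43, 83, 135.
2nd diffs: 16, 28, 40, 52.
3rd diffs: 12, 12, 12 (constant).
Newton forward-difference form: x_k = -6 + (-1)·C(k-1,1) + 16·C(k-1,2) + 12·C(k-1,3).
Continuing: …, 468, 743, 1106, 1569, …, x_{11} = 2144.
Summing k = 1..11 (11 terms) gives 6479.

6479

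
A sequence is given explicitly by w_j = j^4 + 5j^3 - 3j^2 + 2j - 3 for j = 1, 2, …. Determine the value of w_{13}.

39062

w_{13} = 1·13^4 + 5·13^3 - 3·13^2 + 2·13 - 3 = 39062.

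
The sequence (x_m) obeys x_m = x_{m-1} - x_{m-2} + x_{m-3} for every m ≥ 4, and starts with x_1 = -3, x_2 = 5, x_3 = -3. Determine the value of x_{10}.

5

Step forward from the initial values:
x_4 = -11;  x_5 = -3;  x_6 = 5;  x_7 = -3;  x_8 = -11;  x_9 = -3;  x_{10} = 5.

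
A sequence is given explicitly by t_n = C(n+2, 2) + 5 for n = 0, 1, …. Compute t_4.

C(6, 2) = 15, so t_4 = 20.

20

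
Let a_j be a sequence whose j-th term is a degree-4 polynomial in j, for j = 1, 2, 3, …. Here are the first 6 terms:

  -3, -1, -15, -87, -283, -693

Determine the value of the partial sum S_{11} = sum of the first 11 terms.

-27511

1st diffs: 2, -14, -72, -196, -410.
2nd diffs: -16, -58, -124, -214.
3rd diffs: -42, -66, -90.
4th diffs: -24, -24 (constant).
Newton forward-difference form: a_j = -3 + 2·C(j-1,1) + (-16)·C(j-1,2) + (-42)·C(j-1,3) + (-24)·C(j-1,4).
Continuing: …, -1431, -2635, -4467, -7113, …, a_{11} = -10783.
Summing j = 1..11 (11 terms) gives -27511.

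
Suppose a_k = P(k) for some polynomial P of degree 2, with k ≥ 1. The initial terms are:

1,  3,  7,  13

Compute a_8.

57

1st diffs: 2, 4, 6.
2nd diffs: 2, 2 (constant).
So a_k = k^2 - k + 1.
Evaluating at k = 8 gives a_8 = 57.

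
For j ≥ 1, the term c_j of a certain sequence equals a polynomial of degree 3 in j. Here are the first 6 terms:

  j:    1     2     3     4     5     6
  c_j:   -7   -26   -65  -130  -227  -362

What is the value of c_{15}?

-4277

1st diffs: -19, -39, -65, -97, -135.
2nd diffs: -20, -26, -32, -38.
3rd diffs: -6, -6, -6 (constant).
Newton forward-difference form: c_j = -7 + (-19)·C(j-1,1) + (-20)·C(j-1,2) + (-6)·C(j-1,3).
At j = 15: j-1 = 14, so c_{15} = -7 - 266 - 1820 - 2184 = -4277.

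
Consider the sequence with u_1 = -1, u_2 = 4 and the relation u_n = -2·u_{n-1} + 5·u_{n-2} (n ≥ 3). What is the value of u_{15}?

-37567993

Iterate the recurrence:
u_3 = -13, u_4 = 46, u_5 = -157, …, u_{12} = 915286, u_{13} = -3157237, u_{14} = 10890904, u_{15} = -37567993.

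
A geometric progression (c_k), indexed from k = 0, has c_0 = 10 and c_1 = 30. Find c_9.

Common ratio r = 3.
c_k = 10·3^(k-0).
c_9 = 10·3^9 = 196830.

196830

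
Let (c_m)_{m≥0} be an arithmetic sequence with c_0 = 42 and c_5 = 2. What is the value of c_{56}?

-406

Common difference d = (2 - 42) / (5 - 0) = -8.
c_m = 42 + (m - 0)·(-8).
c_{56} = 42 + 56·(-8) = -406.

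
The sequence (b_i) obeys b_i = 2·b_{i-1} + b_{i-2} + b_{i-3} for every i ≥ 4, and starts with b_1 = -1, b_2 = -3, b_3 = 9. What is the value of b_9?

1491

Iterate the recurrence:
b_4 = 14;  b_5 = 34;  b_6 = 91;  b_7 = 230;  b_8 = 585;  b_9 = 1491.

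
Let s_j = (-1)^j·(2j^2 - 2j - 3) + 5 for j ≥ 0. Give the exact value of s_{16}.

482

(-1)^16 = 1; 2j^2 - 2j - 3 at j=16 is 477; so s_{16} = 482.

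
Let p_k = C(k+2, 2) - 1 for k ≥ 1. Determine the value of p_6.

27

C(8, 2) = 28, so p_6 = 27.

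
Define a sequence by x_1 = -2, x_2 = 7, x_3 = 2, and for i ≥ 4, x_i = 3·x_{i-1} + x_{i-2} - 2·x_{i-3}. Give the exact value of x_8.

Compute successive terms:
x_4 = 17; x_5 = 39; x_6 = 130; x_7 = 395; x_8 = 1237.

1237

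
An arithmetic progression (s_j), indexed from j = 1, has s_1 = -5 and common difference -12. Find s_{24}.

s_j = -5 + (j - 1)·(-12).
s_{24} = -5 + 23·(-12) = -281.

-281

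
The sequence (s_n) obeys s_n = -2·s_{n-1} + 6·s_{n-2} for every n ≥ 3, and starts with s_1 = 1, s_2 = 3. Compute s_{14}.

5145408

Compute successive terms:
s_3 = 0;  s_4 = 18;  s_5 = -36;  …;  s_{11} = -105984;  s_{12} = 387360;  s_{13} = -1410624;  s_{14} = 5145408.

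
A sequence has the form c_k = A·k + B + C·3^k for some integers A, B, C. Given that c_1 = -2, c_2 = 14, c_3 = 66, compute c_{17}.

The three given values yield: A + B + 3C = -2; 2A + B + 9C = 14; 3A + B + 27C = 66.
Subtracting the first from the second: A + 6C = 16.
Subtracting the second from the third: A + 18C = 52.
Solving: C = 3, A = -2, then B = -9.
So c_k = -2·k + (-9) + 3·3^k; at k=17 this is 387420446.

387420446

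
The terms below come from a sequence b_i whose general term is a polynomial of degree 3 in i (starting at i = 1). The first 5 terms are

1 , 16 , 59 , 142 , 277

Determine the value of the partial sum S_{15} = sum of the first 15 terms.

1st diffs: 15, 43, 83, 135.
2nd diffs: 28, 40, 52.
3rd diffs: 12, 12 (constant).
So b_i = 2i^3 + 2i^2 - 5i + 2.
Continuing: …, 476, 751, 1114, 1577, …, b_{15} = 7127.
Summing i = 1..15 (15 terms) gives 30710.

30710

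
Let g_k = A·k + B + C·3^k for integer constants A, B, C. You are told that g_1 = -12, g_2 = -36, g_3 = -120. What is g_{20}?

-17433921888

Plug in k = 1, 2, 3: A + B + 3C = -12; 2A + B + 9C = -36; 3A + B + 27C = -120.
Subtracting the first from the second: A + 6C = -24.
Subtracting the second from the third: A + 18C = -84.
Solving: C = -5, A = 6, then B = -3.
So g_k = 6·k + (-3) + (-5)·3^k; at k=20 this is -17433921888.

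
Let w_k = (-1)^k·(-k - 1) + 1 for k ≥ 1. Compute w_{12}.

(-1)^12 = 1; -k - 1 at k=12 is -13; so w_{12} = -12.

-12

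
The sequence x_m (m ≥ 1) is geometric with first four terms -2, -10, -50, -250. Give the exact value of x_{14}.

Common ratio r = 5.
x_m = (-2)·5^(m-1).
x_{14} = (-2)·5^13 = -2441406250.

-2441406250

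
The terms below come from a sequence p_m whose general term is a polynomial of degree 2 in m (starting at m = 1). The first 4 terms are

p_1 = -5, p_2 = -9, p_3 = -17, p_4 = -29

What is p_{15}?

1st diffs: -4, -8, -12.
2nd diffs: -4, -4 (constant).
Newton forward-difference form: p_m = -5 + (-4)·C(m-1,1) + (-4)·C(m-1,2).
At m = 15: m-1 = 14, so p_{15} = -5 - 56 - 364 = -425.

-425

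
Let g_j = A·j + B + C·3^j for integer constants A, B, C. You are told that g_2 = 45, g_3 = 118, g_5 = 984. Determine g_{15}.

At j = 2, 3, 5: 2A + B + 9C = 45; 3A + B + 27C = 118; 5A + B + 243C = 984.
Subtracting the first from the second: A + 18C = 73.
Subtracting the second from the third: 2A + 216C = 866.
Solving: C = 4, A = 1, then B = 7.
Therefore g_{15} = 15 + 7 + 4·14348907 = 57395650.

57395650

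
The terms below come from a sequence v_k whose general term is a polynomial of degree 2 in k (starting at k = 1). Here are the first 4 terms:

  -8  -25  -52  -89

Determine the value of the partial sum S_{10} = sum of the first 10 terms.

1st diffs: -17, -27, -37.
2nd diffs: -10, -10 (constant).
So v_k = -5k^2 - 2k - 1.
Continuing: …, -136, -193, -260, -337, …, v_{10} = -521.
Summing k = 1..10 (10 terms) gives -2045.

-2045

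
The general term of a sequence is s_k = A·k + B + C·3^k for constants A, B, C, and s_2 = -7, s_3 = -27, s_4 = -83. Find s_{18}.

-387420519

The three given values yield: 2A + B + 9C = -7; 3A + B + 27C = -27; 4A + B + 81C = -83.
Subtracting the first from the second: A + 18C = -20.
Subtracting the second from the third: A + 54C = -56.
Solving: C = -1, A = -2, then B = 6.
Therefore s_{18} = -36 + 6 + (-1)·387420489 = -387420519.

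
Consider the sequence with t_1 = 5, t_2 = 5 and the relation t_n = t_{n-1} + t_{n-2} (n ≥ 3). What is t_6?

Compute successive terms:
t_3 = 10; t_4 = 15; t_5 = 25; t_6 = 40.

40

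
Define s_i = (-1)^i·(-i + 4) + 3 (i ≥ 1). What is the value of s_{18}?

-11

(-1)^18 = 1; -i + 4 at i=18 is -14; so s_{18} = -11.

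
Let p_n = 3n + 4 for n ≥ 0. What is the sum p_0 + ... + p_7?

Over n = 0..7: Σn = 28.
Total = (3)·28 + (4)·8 = 116.

116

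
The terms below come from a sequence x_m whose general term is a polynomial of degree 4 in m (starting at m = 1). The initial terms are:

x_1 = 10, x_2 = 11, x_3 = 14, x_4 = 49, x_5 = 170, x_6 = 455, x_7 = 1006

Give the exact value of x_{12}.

1st diffs: 1, 3, 35, 121, 285, 551.
2nd diffs: 2, 32, 86, 164, 266.
3rd diffs: 30, 54, 78, 102.
4th diffs: 24, 24, 24 (constant).
Newton forward-difference form: x_m = 10 + 1·C(m-1,1) + 2·C(m-1,2) + 30·C(m-1,3) + 24·C(m-1,4).
At m = 12: m-1 = 11, so x_{12} = 10 + 11 + 110 + 4950 + 7920 = 13001.

13001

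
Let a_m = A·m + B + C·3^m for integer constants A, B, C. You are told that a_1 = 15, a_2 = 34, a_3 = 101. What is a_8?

26212

Write the equations: A + B + 3C = 15; 2A + B + 9C = 34; 3A + B + 27C = 101.
Subtracting the first from the second: A + 6C = 19.
Subtracting the second from the third: A + 18C = 67.
Solving: C = 4, A = -5, then B = 8.
Therefore a_8 = -40 + 8 + 4·6561 = 26212.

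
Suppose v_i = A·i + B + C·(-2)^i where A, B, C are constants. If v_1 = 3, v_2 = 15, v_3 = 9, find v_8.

303

At i = 1, 2, 3: A + B - 2C = 3; 2A + B + 4C = 15; 3A + B - 8C = 9.
Subtracting the first from the second: A + 6C = 12.
Subtracting the second from the third: A - 12C = -6.
Solving: C = 1, A = 6, then B = -1.
So v_i = 6·i + (-1) + 1·(-2)^i; at i=8 this is 303.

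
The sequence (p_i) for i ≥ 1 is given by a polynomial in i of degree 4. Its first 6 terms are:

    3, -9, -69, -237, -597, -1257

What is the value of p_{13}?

1st diffs: -12, -60, -168, -360, -660.
2nd diffs: -48, -108, -192, -300.
3rd diffs: -60, -84, -108.
4th diffs: -24, -24 (constant).
So p_i = -i^4 + i^2 + 3.
Evaluating at i = 13 gives p_{13} = -28389.

-28389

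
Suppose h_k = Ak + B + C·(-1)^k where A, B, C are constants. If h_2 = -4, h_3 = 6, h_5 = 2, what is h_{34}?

At k = 2, 3, 5: 2A + B + C = -4; 3A + B - C = 6; 5A + B - C = 2.
Subtracting the first from the second: A - 2C = 10.
Subtracting the second from the third: 2A = -4.
Solving: C = -6, A = -2, then B = 6.
Hence h_{34} = -2·34 + 6 + (-6)·1 = -68.

-68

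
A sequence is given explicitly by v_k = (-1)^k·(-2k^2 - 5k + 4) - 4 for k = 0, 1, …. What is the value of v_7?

125

(-1)^7 = -1; -2k^2 - 5k + 4 at k=7 is -129; so v_7 = 125.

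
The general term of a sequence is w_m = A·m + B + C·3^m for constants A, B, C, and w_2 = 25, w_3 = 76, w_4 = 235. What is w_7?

At m = 2, 3, 4: 2A + B + 9C = 25; 3A + B + 27C = 76; 4A + B + 81C = 235.
Subtracting the first from the second: A + 18C = 51.
Subtracting the second from the third: A + 54C = 159.
Solving: C = 3, A = -3, then B = 4.
So w_m = -3·m + 4 + 3·3^m; at m=7 this is 6544.

6544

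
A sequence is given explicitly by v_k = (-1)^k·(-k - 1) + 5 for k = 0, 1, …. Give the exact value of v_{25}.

(-1)^25 = -1; -k - 1 at k=25 is -26; so v_{25} = 31.

31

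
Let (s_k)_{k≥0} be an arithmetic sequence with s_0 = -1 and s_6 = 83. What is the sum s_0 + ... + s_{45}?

Common difference d = (83 - (-1)) / (6 - 0) = 14.
s_k = -1 + (k - 0)·14.
s_{45} = 629; S = 46·(-1 + 629)/2 = 14444.

14444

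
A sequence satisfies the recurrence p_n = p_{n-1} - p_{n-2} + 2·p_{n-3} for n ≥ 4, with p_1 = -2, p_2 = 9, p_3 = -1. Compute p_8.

Compute successive terms:
p_4 = -14; p_5 = 5; p_6 = 17; p_7 = -16; p_8 = -23.

-23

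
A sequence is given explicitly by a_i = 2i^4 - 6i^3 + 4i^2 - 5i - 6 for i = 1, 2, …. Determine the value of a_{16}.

a_{16} = 2·16^4 - 6·16^3 + 4·16^2 - 5·16 - 6 = 107434.

107434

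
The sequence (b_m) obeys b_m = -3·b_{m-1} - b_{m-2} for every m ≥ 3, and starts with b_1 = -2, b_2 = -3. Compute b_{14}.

Iterate the recurrence:
b_3 = 11, b_4 = -30, b_5 = 79, …, b_{11} = 25463, b_{12} = -66663, b_{13} = 174526, b_{14} = -456915.

-456915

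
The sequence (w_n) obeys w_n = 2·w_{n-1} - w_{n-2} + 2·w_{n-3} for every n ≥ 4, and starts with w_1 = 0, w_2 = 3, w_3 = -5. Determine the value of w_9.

Applying the relation repeatedly:
w_4 = -13; w_5 = -15; w_6 = -27; w_7 = -65; w_8 = -133; w_9 = -255.

-255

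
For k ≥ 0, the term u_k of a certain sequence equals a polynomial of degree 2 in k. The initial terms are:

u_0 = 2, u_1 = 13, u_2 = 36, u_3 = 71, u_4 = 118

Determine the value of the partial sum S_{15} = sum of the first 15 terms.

1st diffs: 11, 23, 35, 47.
2nd diffs: 12, 12, 12 (constant).
Newton forward-difference form: u_k = 2 + 11·C(k,1) + 12·C(k,2).
Continuing: …, 177, 248, 331, 426, …, u_{14} = 1248.
Summing k = 0..14 (15 terms) gives 6645.

6645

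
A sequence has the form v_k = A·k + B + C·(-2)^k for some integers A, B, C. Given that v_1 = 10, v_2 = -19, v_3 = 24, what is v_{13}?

32710

At k = 1, 2, 3: A + B - 2C = 10; 2A + B + 4C = -19; 3A + B - 8C = 24.
Subtracting the first from the second: A + 6C = -29.
Subtracting the second from the third: A - 12C = 43.
Solving: C = -4, A = -5, then B = 7.
Hence v_{13} = -5·13 + 7 + (-4)·(-8192) = 32710.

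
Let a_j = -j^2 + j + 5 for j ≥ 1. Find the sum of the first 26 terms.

Over j = 1..26: Σj = 351, Σj² = 6201.
Total = (-1)·6201 + (1)·351 + (5)·26 = -5720.

-5720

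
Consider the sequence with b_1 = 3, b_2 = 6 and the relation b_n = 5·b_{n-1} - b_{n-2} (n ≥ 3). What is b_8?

67974

Compute successive terms:
b_3 = 27;  b_4 = 129;  b_5 = 618;  b_6 = 2961;  b_7 = 14187;  b_8 = 67974.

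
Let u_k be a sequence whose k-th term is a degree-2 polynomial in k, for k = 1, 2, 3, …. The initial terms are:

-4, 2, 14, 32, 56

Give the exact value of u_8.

1st diffs: 6, 12, 18, 24.
2nd diffs: 6, 6, 6 (constant).
Newton forward-difference form: u_k = -4 + 6·C(k-1,1) + 6·C(k-1,2).
At k = 8: k-1 = 7, so u_8 = -4 + 42 + 126 = 164.

164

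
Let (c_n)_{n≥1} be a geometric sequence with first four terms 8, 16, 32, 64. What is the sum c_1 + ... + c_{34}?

137438953464

Common ratio r = 2.
c_n = 8·2^(n-1).
S = 8·(2^34 - 1)/(2 - 1) = 8·(17179869184 - 1)/(1) = 137438953464.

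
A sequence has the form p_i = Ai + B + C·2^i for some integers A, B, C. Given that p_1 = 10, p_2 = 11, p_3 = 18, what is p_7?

358

At i = 1, 2, 3: A + B + 2C = 10; 2A + B + 4C = 11; 3A + B + 8C = 18.
Subtracting the first from the second: A + 2C = 1.
Subtracting the second from the third: A + 4C = 7.
Solving: C = 3, A = -5, then B = 9.
So p_i = -5·i + 9 + 3·2^i; at i=7 this is 358.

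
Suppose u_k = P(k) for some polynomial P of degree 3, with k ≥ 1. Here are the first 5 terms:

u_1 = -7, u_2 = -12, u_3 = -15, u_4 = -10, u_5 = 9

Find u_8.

210

1st diffs: -5, -3, 5, 19.
2nd diffs: 2, 8, 14.
3rd diffs: 6, 6 (constant).
Newton forward-difference form: u_k = -7 + (-5)·C(k-1,1) + 2·C(k-1,2) + 6·C(k-1,3).
At k = 8: k-1 = 7, so u_8 = -7 - 35 + 42 + 210 = 210.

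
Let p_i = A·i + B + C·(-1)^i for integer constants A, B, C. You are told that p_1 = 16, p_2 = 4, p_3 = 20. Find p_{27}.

68

Write the equations: A + B - C = 16; 2A + B + C = 4; 3A + B - C = 20.
Subtracting the first from the second: A + 2C = -12.
Subtracting the second from the third: A - 2C = 16.
Solving: C = -7, A = 2, then B = 7.
Hence p_{27} = 2·27 + 7 + (-7)·(-1) = 68.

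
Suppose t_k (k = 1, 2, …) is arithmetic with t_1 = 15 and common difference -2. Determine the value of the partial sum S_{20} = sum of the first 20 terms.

t_k = 15 + (k - 1)·(-2).
t_{20} = -23; S = 20·(15 + (-23))/2 = -80.

-80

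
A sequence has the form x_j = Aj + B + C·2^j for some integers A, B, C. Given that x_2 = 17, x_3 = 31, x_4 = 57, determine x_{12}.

12313

Plug in j = 2, 3, 4: 2A + B + 4C = 17; 3A + B + 8C = 31; 4A + B + 16C = 57.
Subtracting the first from the second: A + 4C = 14.
Subtracting the second from the third: A + 8C = 26.
Solving: C = 3, A = 2, then B = 1.
So x_j = 2·j + 1 + 3·2^j; at j=12 this is 12313.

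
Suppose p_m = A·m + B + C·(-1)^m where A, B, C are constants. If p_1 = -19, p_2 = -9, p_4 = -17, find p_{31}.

-139

The three given values yield: A + B - C = -19; 2A + B + C = -9; 4A + B + C = -17.
Subtracting the first from the second: A + 2C = 10.
Subtracting the second from the third: 2A = -8.
Solving: C = 7, A = -4, then B = -8.
Hence p_{31} = -4·31 + (-8) + 7·(-1) = -139.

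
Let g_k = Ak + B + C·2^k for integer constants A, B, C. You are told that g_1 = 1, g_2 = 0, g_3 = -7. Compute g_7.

-347

At k = 1, 2, 3: A + B + 2C = 1; 2A + B + 4C = 0; 3A + B + 8C = -7.
Subtracting the first from the second: A + 2C = -1.
Subtracting the second from the third: A + 4C = -7.
Solving: C = -3, A = 5, then B = 2.
Hence g_7 = 5·7 + 2 + (-3)·128 = -347.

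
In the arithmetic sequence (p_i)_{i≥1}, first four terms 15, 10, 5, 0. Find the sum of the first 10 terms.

Common difference d = -5.
p_i = 15 + (i - 1)·(-5).
p_{10} = -30; S = 10·(15 + (-30))/2 = -75.

-75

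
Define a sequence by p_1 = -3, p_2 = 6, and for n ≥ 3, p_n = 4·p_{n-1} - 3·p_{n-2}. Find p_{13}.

2391477

Iterate the recurrence:
p_3 = 33, p_4 = 114, p_5 = 357, …, p_{10} = 88566, p_{11} = 265713, p_{12} = 797154, p_{13} = 2391477.
(Characteristic roots are 3 and 1.)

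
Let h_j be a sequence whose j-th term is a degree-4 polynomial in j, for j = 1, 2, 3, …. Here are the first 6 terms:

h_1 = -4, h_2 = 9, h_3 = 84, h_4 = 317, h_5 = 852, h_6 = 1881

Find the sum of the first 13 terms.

1st diffs: 13, 75, 233, 535, 1029.
2nd diffs: 62, 158, 302, 494.
3rd diffs: 96, 144, 192.
4th diffs: 48, 48 (constant).
So h_j = 2j^4 - 4j^3 + 5j^2 - 4j - 3.
Continuing: …, 3644, 6429, 10572, 16457, …, h_{13} = 49124.
Summing j = 1..13 (13 terms) gives 149110.

149110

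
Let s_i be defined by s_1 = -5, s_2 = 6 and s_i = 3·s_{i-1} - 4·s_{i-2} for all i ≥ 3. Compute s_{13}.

s_3 = 38  s_4 = 90  s_5 = 118  …  s_{10} = -1350  s_{11} = 5462  s_{12} = 21786  s_{13} = 43510.

43510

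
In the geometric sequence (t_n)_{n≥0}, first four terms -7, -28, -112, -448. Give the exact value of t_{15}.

-7516192768

Common ratio r = 4.
t_n = (-7)·4^(n-0).
t_{15} = (-7)·4^15 = -7516192768.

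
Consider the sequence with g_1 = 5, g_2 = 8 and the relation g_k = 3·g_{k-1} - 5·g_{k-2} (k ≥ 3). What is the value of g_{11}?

-6676

Iterate the recurrence:
g_3 = -1, g_4 = -43, g_5 = -124, g_6 = -157, g_7 = 149, g_8 = 1232, g_9 = 2951, g_{10} = 2693, g_{11} = -6676.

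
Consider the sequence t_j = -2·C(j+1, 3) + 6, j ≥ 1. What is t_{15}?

C(16, 3) = 560, so t_{15} = -1114.

-1114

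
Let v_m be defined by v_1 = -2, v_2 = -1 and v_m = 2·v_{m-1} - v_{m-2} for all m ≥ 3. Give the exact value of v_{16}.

13

Compute successive terms:
v_3 = 0, v_4 = 1, v_5 = 2, …, v_{13} = 10, v_{14} = 11, v_{15} = 12, v_{16} = 13.
(Characteristic roots are 1 and 1.)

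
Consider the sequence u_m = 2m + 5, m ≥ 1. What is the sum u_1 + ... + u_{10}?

160

Over m = 1..10: Σm = 55.
Total = (2)·55 + (5)·10 = 160.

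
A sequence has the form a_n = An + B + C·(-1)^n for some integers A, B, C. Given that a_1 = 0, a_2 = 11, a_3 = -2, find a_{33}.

-32

Plug in n = 1, 2, 3: A + B - C = 0; 2A + B + C = 11; 3A + B - C = -2.
Subtracting the first from the second: A + 2C = 11.
Subtracting the second from the third: A - 2C = -13.
Solving: C = 6, A = -1, then B = 7.
Hence a_{33} = -1·33 + 7 + 6·(-1) = -32.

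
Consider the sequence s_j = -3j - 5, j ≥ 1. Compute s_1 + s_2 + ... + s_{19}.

-665

Over j = 1..19: Σj = 190.
Total = (-3)·190 + (-5)·19 = -665.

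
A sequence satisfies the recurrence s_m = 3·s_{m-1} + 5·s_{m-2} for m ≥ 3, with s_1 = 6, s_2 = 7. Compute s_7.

14286

Compute successive terms:
s_3 = 51; s_4 = 188; s_5 = 819; s_6 = 3397; s_7 = 14286.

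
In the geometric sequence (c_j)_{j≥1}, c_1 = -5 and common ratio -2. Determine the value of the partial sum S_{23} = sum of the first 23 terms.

-13981015

c_j = (-5)·(-2)^(j-1).
S = (-5)·((-2)^23 - 1)/(-2 - 1) = (-5)·(-8388608 - 1)/(-3) = -13981015.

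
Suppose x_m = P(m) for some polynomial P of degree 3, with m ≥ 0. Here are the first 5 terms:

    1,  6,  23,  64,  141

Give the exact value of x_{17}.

1st diffs: 5, 17, 41, 77.
2nd diffs: 12, 24, 36.
3rd diffs: 12, 12 (constant).
Newton forward-difference form: x_m = 1 + 5·C(m,1) + 12·C(m,2) + 12·C(m,3).
At m = 17: m = 17, so x_{17} = 1 + 85 + 1632 + 8160 = 9878.

9878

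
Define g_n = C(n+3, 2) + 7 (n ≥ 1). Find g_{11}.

C(14, 2) = 91, so g_{11} = 98.

98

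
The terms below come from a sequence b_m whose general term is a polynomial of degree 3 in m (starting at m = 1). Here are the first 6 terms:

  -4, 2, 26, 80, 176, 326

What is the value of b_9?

1220

1st diffs: 6, 24, 54, 96, 150.
2nd diffs: 18, 30, 42, 54.
3rd diffs: 12, 12, 12 (constant).
Newton forward-difference form: b_m = -4 + 6·C(m-1,1) + 18·C(m-1,2) + 12·C(m-1,3).
At m = 9: m-1 = 8, so b_9 = -4 + 48 + 504 + 672 = 1220.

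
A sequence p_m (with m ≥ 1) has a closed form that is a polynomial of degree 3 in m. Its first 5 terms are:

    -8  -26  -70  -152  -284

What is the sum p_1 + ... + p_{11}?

1st diffs: -18, -44, -82, -132.
2nd diffs: -26, -38, -50.
3rd diffs: -12, -12 (constant).
So p_m = -2m^3 - m^2 - m - 4.
Continuing: …, -478, -746, -1100, -1552, …, p_{11} = -2798.
Summing m = 1..11 (11 terms) gives -9328.

-9328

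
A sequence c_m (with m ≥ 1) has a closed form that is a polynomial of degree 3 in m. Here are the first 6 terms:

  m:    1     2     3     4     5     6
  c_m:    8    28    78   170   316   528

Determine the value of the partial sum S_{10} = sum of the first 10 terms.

1st diffs: 20, 50, 92, 146, 212.
2nd diffs: 30, 42, 54, 66.
3rd diffs: 12, 12, 12 (constant).
Newton forward-difference form: c_m = 8 + 20·C(m-1,1) + 30·C(m-1,2) + 12·C(m-1,3).
Continuing: 818, 1198, 1680, 2276.
Summing m = 1..10 (10 terms) gives 7100.

7100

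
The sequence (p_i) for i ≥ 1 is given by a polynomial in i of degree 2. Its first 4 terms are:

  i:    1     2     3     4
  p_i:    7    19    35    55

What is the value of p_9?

215

1st diffs: 12, 16, 20.
2nd diffs: 4, 4 (constant).
So p_i = 2i^2 + 6i - 1.
Evaluating at i = 9 gives p_9 = 215.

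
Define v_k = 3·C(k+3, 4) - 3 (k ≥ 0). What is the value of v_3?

C(6, 4) = 15, so v_3 = 42.

42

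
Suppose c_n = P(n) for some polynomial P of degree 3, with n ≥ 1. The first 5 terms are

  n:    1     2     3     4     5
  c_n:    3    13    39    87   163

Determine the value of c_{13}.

1st diffs: 10, 26, 48, 76.
2nd diffs: 16, 22, 28.
3rd diffs: 6, 6 (constant).
Newton forward-difference form: c_n = 3 + 10·C(n-1,1) + 16·C(n-1,2) + 6·C(n-1,3).
At n = 13: n-1 = 12, so c_{13} = 3 + 120 + 1056 + 1320 = 2499.

2499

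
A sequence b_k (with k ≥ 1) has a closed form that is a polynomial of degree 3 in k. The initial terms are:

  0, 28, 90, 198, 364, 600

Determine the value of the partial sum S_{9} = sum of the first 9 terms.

5376

1st diffs: 28, 62, 108, 166, 236.
2nd diffs: 34, 46, 58, 70.
3rd diffs: 12, 12, 12 (constant).
Newton forward-difference form: b_k = 28·C(k-1,1) + 34·C(k-1,2) + 12·C(k-1,3).
Continuing: 918, 1330, 1848.
Summing k = 1..9 (9 terms) gives 5376.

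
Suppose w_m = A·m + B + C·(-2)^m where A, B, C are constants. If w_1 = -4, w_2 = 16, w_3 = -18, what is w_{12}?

At m = 1, 2, 3: A + B - 2C = -4; 2A + B + 4C = 16; 3A + B - 8C = -18.
Subtracting the first from the second: A + 6C = 20.
Subtracting the second from the third: A - 12C = -34.
Solving: C = 3, A = 2, then B = 0.
Hence w_{12} = 2·12 + 0 + 3·4096 = 12312.

12312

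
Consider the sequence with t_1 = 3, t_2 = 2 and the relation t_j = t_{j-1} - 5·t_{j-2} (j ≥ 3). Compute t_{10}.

Applying the relation repeatedly:
t_3 = -13;  t_4 = -23;  t_5 = 42;  t_6 = 157;  t_7 = -53;  t_8 = -838;  t_9 = -573;  t_{10} = 3617.

3617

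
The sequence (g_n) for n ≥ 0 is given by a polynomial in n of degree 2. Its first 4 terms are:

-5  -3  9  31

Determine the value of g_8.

291

1st diffs: 2, 12, 22.
2nd diffs: 10, 10 (constant).
Newton forward-difference form: g_n = -5 + 2·C(n,1) + 10·C(n,2).
At n = 8: n = 8, so g_8 = -5 + 16 + 280 = 291.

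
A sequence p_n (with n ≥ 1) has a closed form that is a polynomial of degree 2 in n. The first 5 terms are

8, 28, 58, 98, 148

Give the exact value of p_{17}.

1528

1st diffs: 20, 30, 40, 50.
2nd diffs: 10, 10, 10 (constant).
Newton forward-difference form: p_n = 8 + 20·C(n-1,1) + 10·C(n-1,2).
At n = 17: n-1 = 16, so p_{17} = 8 + 320 + 1200 = 1528.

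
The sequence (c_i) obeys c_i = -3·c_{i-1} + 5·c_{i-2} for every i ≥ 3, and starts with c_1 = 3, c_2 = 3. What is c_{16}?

-233218443

Compute successive terms:
c_3 = 6  c_4 = -3  c_5 = 39  …  c_{13} = 3164619  c_{14} = -13267797  c_{15} = 55626486  c_{16} = -233218443.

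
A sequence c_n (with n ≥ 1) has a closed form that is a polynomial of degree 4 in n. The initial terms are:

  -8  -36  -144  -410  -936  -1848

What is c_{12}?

1st diffs: -28, -108, -266, -526, -912.
2nd diffs: -80, -158, -260, -386.
3rd diffs: -78, -102, -126.
4th diffs: -24, -24 (constant).
So c_n = -n^4 - 3n^3 + 3n^2 - n - 6.
Evaluating at n = 12 gives c_{12} = -25506.

-25506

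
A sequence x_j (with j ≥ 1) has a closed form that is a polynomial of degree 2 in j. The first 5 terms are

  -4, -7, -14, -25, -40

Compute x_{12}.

1st diffs: -3, -7, -11, -15.
2nd diffs: -4, -4, -4 (constant).
So x_j = -2j^2 + 3j - 5.
Evaluating at j = 12 gives x_{12} = -257.

-257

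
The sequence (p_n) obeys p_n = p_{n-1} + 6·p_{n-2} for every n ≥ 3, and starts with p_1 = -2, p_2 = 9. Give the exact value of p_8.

2571

Compute successive terms:
p_3 = -3, p_4 = 51, p_5 = 33, p_6 = 339, p_7 = 537, p_8 = 2571.
(Characteristic roots are 3 and -2.)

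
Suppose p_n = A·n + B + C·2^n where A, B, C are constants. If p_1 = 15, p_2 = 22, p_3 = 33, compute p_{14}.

At n = 1, 2, 3: A + B + 2C = 15; 2A + B + 4C = 22; 3A + B + 8C = 33.
Subtracting the first from the second: A + 2C = 7.
Subtracting the second from the third: A + 4C = 11.
Solving: C = 2, A = 3, then B = 8.
Hence p_{14} = 3·14 + 8 + 2·16384 = 32818.

32818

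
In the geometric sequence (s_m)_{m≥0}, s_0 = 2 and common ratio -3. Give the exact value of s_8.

13122

s_m = 2·(-3)^(m-0).
s_8 = 2·(-3)^8 = 13122.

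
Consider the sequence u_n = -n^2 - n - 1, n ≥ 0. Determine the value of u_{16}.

u_{16} = -1·16^2 - 1·16 - 1 = -273.

-273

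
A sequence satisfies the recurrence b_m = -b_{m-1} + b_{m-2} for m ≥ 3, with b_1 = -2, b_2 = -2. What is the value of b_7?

Applying the relation repeatedly:
b_3 = 0  b_4 = -2  b_5 = 2  b_6 = -4  b_7 = 6.

6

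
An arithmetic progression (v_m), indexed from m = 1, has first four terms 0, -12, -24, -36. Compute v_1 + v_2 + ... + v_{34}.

Common difference d = -12.
v_m = 0 + (m - 1)·(-12).
v_{34} = -396; S = 34·(0 + (-396))/2 = -6732.

-6732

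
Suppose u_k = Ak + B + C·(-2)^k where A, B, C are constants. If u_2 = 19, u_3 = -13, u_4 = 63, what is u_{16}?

196671

At k = 2, 3, 4: 2A + B + 4C = 19; 3A + B - 8C = -13; 4A + B + 16C = 63.
Subtracting the first from the second: A - 12C = -32.
Subtracting the second from the third: A + 24C = 76.
Solving: C = 3, A = 4, then B = -1.
So u_k = 4·k + (-1) + 3·(-2)^k; at k=16 this is 196671.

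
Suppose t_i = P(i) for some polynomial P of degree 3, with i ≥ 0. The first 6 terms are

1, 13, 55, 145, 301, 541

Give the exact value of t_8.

1st diffs: 12, 42, 90, 156, 240.
2nd diffs: 30, 48, 66, 84.
3rd diffs: 18, 18, 18 (constant).
Newton forward-difference form: t_i = 1 + 12·C(i,1) + 30·C(i,2) + 18·C(i,3).
At i = 8: i = 8, so t_8 = 1 + 96 + 840 + 1008 = 1945.

1945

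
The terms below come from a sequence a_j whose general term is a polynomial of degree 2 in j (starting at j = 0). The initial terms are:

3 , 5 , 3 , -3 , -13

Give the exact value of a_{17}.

-507

1st diffs: 2, -2, -6, -10.
2nd diffs: -4, -4, -4 (constant).
Newton forward-difference form: a_j = 3 + 2·C(j,1) + (-4)·C(j,2).
At j = 17: j = 17, so a_{17} = 3 + 34 - 544 = -507.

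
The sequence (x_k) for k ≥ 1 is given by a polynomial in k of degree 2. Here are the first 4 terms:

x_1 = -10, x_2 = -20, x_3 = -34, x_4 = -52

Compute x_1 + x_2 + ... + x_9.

1st diffs: -10, -14, -18.
2nd diffs: -4, -4 (constant).
Newton forward-difference form: x_k = -10 + (-10)·C(k-1,1) + (-4)·C(k-1,2).
Continuing: …, -74, -100, -130, -164, …, x_9 = -202.
Summing k = 1..9 (9 terms) gives -786.

-786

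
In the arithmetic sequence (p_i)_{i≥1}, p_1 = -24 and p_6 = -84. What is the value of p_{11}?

Common difference d = (-84 - (-24)) / (6 - 1) = -12.
p_i = -24 + (i - 1)·(-12).
p_{11} = -24 + 10·(-12) = -144.

-144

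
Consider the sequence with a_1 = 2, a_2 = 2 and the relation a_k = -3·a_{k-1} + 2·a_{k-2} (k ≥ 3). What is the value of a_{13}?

-885922

a_3 = -2;  a_4 = 10;  a_5 = -34;  …;  a_{10} = 19610;  a_{11} = -69842;  a_{12} = 248746;  a_{13} = -885922.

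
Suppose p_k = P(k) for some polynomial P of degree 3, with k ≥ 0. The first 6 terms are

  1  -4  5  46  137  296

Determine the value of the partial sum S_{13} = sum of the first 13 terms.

16497

1st diffs: -5, 9, 41, 91, 159.
2nd diffs: 14, 32, 50, 68.
3rd diffs: 18, 18, 18 (constant).
Newton forward-difference form: p_k = 1 + (-5)·C(k,1) + 14·C(k,2) + 18·C(k,3).
Continuing: …, 541, 890, 1361, 1972, …, p_{12} = 4825.
Summing k = 0..12 (13 terms) gives 16497.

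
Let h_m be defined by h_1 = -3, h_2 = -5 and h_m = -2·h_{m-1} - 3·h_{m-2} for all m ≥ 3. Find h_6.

Iterate the recurrence:
h_3 = 19;  h_4 = -23;  h_5 = -11;  h_6 = 91.

91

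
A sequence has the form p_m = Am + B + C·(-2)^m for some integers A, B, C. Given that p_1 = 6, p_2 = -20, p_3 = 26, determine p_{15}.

The three given values yield: A + B - 2C = 6; 2A + B + 4C = -20; 3A + B - 8C = 26.
Subtracting the first from the second: A + 6C = -26.
Subtracting the second from the third: A - 12C = 46.
Solving: C = -4, A = -2, then B = 0.
Hence p_{15} = -2·15 + 0 + (-4)·(-32768) = 131042.

131042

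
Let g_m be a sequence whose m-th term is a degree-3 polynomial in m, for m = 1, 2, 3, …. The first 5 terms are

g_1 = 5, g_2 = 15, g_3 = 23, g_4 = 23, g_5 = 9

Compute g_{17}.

1st diffs: 10, 8, 0, -14.
2nd diffs: -2, -8, -14.
3rd diffs: -6, -6 (constant).
Newton forward-difference form: g_m = 5 + 10·C(m-1,1) + (-2)·C(m-1,2) + (-6)·C(m-1,3).
At m = 17: m-1 = 16, so g_{17} = 5 + 160 - 240 - 3360 = -3435.

-3435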